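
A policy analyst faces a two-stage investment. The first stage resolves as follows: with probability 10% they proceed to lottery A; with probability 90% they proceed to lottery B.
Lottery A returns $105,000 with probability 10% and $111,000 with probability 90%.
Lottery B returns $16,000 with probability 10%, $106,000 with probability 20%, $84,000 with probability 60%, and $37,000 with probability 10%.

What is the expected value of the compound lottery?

$80,250

EV(A) = 0.1 × 105000 + 0.9 × 111000 = 10500 + 99900 = 110400
EV(B) = 0.1 × 16000 + 0.2 × 106000 + 0.6 × 84000 + 0.1 × 37000 = 1600 + 21200 + 50400 + 3700 = 76900
Overall = 0.1 × 110400 + 0.9 × 76900 = 11040 + 69210 = 80250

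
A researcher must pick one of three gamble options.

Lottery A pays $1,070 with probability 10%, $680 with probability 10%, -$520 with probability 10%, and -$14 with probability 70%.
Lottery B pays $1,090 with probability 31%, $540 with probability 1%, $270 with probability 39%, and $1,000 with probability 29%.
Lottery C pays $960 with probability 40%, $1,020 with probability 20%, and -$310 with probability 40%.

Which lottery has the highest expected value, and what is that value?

Lottery A = 0.1 × 1070 + 0.1 × 680 + 0.1 × (-520) + 0.7 × (-14) = 107 + 68 − 52 − 9.8 = 113.2
Lottery B = 0.31 × 1090 + 0.01 × 540 + 0.39 × 270 + 0.29 × 1000 = 337.9 + 5.4 + 105.3 + 290 = 738.6
Lottery C = 0.4 × 960 + 0.2 × 1020 + 0.4 × (-310) = 384 + 204 − 124 = 464

Lottery B ($738.60)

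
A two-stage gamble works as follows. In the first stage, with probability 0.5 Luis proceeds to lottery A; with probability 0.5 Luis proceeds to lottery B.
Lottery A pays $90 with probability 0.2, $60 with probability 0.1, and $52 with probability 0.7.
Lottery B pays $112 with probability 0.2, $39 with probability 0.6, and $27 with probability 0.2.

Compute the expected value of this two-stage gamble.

$55.80

EV(A) = 0.2 × 90 + 0.1 × 60 + 0.7 × 52 = 18 + 6 + 36.4 = 60.4
EV(B) = 0.2 × 112 + 0.6 × 39 + 0.2 × 27 = 22.4 + 23.4 + 5.4 = 51.2
Overall = 0.5 × 60.4 + 0.5 × 51.2 = 30.2 + 25.6 = 55.8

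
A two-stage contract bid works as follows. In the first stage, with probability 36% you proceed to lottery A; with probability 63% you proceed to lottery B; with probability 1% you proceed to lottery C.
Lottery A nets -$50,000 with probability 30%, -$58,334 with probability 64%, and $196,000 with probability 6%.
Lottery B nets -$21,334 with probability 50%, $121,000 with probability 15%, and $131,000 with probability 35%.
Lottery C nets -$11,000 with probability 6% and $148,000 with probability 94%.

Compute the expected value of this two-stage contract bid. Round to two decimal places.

$20,377.84

EV(A) = 0.3 × (-50000) + 0.64 × (-58334) + 0.06 × 196000 = -15000 − 37333.76 + 11760 = -40573.76
EV(B) = 0.5 × (-21334) + 0.15 × 121000 + 0.35 × 131000 = -10667 + 18150 + 45850 = 53333
EV(C) = 0.06 × (-11000) + 0.94 × 148000 = -660 + 139120 = 138460
Overall = 0.36 × (-40573.76) + 0.63 × 53333 + 0.01 × 138460 = -14606.5536 + 33599.79 + 1384.6 = 20377.8364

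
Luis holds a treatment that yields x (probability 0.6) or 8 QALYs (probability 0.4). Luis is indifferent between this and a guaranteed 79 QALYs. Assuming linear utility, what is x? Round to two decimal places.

0.6·x + 0.4·8 = 79
0.6·x = 79 − 3.2 = 75.8
x = 75.8 / 0.6 = 126.3333

x = 126.33 QALYs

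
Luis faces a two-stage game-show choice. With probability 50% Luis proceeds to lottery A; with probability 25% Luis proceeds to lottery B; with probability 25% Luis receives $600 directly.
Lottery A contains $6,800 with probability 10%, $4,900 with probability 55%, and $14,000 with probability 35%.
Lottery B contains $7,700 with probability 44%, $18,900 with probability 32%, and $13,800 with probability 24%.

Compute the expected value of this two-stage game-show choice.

EV(A) = 0.1 × 6800 + 0.55 × 4900 + 0.35 × 14000 = 680 + 2695 + 4900 = 8275
EV(B) = 0.44 × 7700 + 0.32 × 18900 + 0.24 × 13800 = 3388 + 6048 + 3312 = 12748
Branch C: 600 (certain)
Overall = 0.5 × 8275 + 0.25 × 12748 + 0.25 × 600 = 4137.5 + 3187 + 150 = 7474.5

$7,474.50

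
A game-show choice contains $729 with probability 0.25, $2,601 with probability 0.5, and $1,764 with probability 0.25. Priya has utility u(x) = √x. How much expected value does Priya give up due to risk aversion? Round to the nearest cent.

E[u] = 0.25·√729 + 0.5·√2601 + 0.25·√1764 = 0.25·27 + 0.5·51 + 0.25·42 = 42.75
CE = (42.75)² = 1827.5625
Risk premium = EV − CE = 1923.75 − 1827.5625 = 96.1875

$96.19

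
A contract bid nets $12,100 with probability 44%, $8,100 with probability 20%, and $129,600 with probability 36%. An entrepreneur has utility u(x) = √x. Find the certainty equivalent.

E[u] = 0.44·√12100 + 0.2·√8100 + 0.36·√129600 = 0.44·110 + 0.2·90 + 0.36·360 = 196
CE = (196)² = 38416

$38,416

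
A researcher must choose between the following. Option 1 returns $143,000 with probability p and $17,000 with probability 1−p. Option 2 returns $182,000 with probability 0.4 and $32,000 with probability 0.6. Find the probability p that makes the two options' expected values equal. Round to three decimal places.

EV(Option 2) = 0.4 × 182000 + 0.6 × 32000 = 72800 + 19200 = 92000
p·143000 + (1−p)·17000 = 92000
126000p + 17000 = 92000
p = (92000 − 17000) / 126000

p = 0.595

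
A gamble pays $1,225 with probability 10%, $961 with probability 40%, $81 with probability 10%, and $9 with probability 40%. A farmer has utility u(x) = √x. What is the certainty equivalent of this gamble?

E[u] = 0.1·√1225 + 0.4·√961 + 0.1·√81 + 0.4·√9 = 0.1·35 + 0.4·31 + 0.1·9 + 0.4·3 = 18
CE = (18)² = 324

$324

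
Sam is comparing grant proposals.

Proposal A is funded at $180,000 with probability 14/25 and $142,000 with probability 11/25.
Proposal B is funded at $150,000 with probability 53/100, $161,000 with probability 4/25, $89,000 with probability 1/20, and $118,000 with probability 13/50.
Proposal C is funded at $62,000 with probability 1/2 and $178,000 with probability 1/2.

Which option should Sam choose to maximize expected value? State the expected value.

Proposal A ($163,280)

Proposal A = 14/25 × 180000 + 11/25 × 142000 = 100800 + 62480 = 163280
Proposal B = 53/100 × 150000 + 4/25 × 161000 + 1/20 × 89000 + 13/50 × 118000 = 79500 + 25760 + 4450 + 30680 = 140390
Proposal C = 1/2 × 62000 + 1/2 × 178000 = 31000 + 89000 = 120000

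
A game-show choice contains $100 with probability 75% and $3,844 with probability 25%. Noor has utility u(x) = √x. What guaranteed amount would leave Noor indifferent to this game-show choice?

E[u] = 0.75·√100 + 0.25·√3844 = 0.75·10 + 0.25·62 = 23
CE = (23)² = 529

$529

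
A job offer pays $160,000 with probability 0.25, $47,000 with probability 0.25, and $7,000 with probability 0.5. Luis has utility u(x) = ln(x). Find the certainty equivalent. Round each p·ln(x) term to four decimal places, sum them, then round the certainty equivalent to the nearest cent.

$24,636.89

E[u] = 0.25·ln(160000) + 0.25·ln(47000) + 0.5·ln(7000) = 2.9957 + 2.6895 + 4.4268 = 10.1120
CE = e^10.1120 ≈ 24636.89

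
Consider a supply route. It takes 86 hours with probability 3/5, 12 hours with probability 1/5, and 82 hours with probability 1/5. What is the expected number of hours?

EV = 3/5 × 86 + 1/5 × 12 + 1/5 × 82 = 51.6 + 2.4 + 16.4 = 70.4

70.4 hours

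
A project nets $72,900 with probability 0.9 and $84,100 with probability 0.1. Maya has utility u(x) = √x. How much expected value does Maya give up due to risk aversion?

E[u] = 0.9·√72900 + 0.1·√84100 = 0.9·270 + 0.1·290 = 272
CE = (272)² = 73984
Risk premium = EV − CE = 74020 − 73984 = 36

$36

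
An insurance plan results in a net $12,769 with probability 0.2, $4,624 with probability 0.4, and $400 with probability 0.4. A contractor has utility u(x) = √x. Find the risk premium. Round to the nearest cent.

E[u] = 0.2·√12769 + 0.4·√4624 + 0.4·√400 = 0.2·113 + 0.4·68 + 0.4·20 = 57.8
CE = (57.8)² = 3340.84
Risk premium = EV − CE = 4563.4 − 3340.84 = 1222.56

$1,222.56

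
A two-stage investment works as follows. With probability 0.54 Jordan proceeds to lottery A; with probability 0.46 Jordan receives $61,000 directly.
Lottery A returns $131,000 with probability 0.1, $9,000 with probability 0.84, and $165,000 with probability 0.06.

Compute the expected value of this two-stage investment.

$44,562.40

EV(A) = 0.1 × 131000 + 0.84 × 9000 + 0.06 × 165000 = 13100 + 7560 + 9900 = 30560
Branch B: 61000 (certain)
Overall = 0.54 × 30560 + 0.46 × 61000 = 16502.4 + 28060 = 44562.4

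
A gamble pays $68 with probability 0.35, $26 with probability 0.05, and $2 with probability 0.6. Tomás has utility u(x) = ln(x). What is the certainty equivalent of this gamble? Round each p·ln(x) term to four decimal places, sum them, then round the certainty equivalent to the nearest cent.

E[u] = 0.35·ln(68) + 0.05·ln(26) + 0.6·ln(2) = 1.4768 + 0.1629 + 0.4159 = 2.0556
CE = e^2.0556 ≈ 7.81

$7.81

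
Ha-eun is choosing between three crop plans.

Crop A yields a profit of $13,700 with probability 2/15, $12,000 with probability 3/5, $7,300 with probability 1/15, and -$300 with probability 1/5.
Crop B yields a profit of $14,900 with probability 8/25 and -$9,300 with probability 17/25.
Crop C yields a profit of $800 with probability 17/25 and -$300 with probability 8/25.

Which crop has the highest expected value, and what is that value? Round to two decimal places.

Crop A = 2/15 × 13700 + 3/5 × 12000 + 1/15 × 7300 + 1/5 × (-300) = 1826.6667 + 7200 + 486.6667 − 60 = 9453.3333
Crop B = 8/25 × 14900 + 17/25 × (-9300) = 4768 − 6324 = -1556
Crop C = 17/25 × 800 + 8/25 × (-300) = 544 − 96 = 448

Crop A ($9,453.33)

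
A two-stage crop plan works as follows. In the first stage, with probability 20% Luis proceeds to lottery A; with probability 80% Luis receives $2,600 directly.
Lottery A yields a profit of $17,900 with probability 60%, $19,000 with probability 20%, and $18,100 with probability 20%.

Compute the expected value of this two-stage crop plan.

$5,712

EV(A) = 0.6 × 17900 + 0.2 × 19000 + 0.2 × 18100 = 10740 + 3800 + 3620 = 18160
Branch B: 2600 (certain)
Overall = 0.2 × 18160 + 0.8 × 2600 = 3632 + 2080 = 5712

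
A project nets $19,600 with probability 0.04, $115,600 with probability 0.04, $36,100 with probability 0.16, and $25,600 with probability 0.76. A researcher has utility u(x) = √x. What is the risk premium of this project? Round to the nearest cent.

E[u] = 0.04·√19600 + 0.04·√115600 + 0.16·√36100 + 0.76·√25600 = 0.04·140 + 0.04·340 + 0.16·190 + 0.76·160 = 171.2
CE = (171.2)² = 29309.44
Risk premium = EV − CE = 30640 − 29309.44 = 1330.56

$1,330.56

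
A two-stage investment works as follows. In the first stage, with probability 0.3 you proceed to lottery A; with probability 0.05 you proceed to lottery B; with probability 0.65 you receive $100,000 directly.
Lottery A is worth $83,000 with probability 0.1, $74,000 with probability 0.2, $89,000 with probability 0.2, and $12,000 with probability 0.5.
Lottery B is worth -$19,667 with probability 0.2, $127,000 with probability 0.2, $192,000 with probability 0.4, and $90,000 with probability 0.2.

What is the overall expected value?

$84,883.33

EV(A) = 0.1 × 83000 + 0.2 × 74000 + 0.2 × 89000 + 0.5 × 12000 = 8300 + 14800 + 17800 + 6000 = 46900
EV(B) = 0.2 × (-19667) + 0.2 × 127000 + 0.4 × 192000 + 0.2 × 90000 = -3933.4 + 25400 + 76800 + 18000 = 116266.6
Branch C: 100000 (certain)
Overall = 0.3 × 46900 + 0.05 × 116266.6 + 0.65 × 100000 = 14070 + 5813.33 + 65000 = 84883.33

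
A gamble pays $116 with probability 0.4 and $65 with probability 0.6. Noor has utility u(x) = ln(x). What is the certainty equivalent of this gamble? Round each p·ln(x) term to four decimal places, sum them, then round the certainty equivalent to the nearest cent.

E[u] = 0.4·ln(116) + 0.6·ln(65) = 1.9014 + 2.5046 = 4.4060
CE = e^4.4060 ≈ 81.94

$81.94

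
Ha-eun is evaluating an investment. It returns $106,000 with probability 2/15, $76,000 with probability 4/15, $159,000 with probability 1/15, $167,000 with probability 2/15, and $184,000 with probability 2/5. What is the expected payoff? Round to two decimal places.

$140,866.67

EV = 2/15 × 106000 + 4/15 × 76000 + 1/15 × 159000 + 2/15 × 167000 + 2/5 × 184000 = 14133.3333 + 20266.6667 + 10600 + 22266.6667 + 73600 = 140866.6667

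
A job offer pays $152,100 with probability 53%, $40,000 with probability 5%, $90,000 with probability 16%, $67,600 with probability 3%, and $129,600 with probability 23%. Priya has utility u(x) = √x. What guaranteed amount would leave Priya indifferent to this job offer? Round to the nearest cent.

E[u] = 0.53·√152100 + 0.05·√40000 + 0.16·√90000 + 0.03·√67600 + 0.23·√129600 = 0.53·390 + 0.05·200 + 0.16·300 + 0.03·260 + 0.23·360 = 355.3
CE = (355.3)² = 126238.09

$126,238.09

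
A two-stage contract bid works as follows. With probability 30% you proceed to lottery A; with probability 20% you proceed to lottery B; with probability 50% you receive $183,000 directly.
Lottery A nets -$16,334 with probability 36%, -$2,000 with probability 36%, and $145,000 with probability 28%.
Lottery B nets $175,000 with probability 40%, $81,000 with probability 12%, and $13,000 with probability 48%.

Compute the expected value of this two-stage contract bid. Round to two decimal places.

EV(A) = 0.36 × (-16334) + 0.36 × (-2000) + 0.28 × 145000 = -5880.24 − 720 + 40600 = 33999.76
EV(B) = 0.4 × 175000 + 0.12 × 81000 + 0.48 × 13000 = 70000 + 9720 + 6240 = 85960
Branch C: 183000 (certain)
Overall = 0.3 × 33999.76 + 0.2 × 85960 + 0.5 × 183000 = 10199.928 + 17192 + 91500 = 118891.928

$118,891.93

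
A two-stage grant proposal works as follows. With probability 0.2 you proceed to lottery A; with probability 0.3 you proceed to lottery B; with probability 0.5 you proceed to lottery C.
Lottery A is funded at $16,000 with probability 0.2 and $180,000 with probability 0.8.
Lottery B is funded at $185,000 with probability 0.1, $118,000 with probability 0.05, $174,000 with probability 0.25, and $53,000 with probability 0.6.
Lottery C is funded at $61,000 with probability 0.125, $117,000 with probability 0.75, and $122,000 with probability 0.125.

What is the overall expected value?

$114,662.50

EV(A) = 0.2 × 16000 + 0.8 × 180000 = 3200 + 144000 = 147200
EV(B) = 0.1 × 185000 + 0.05 × 118000 + 0.25 × 174000 + 0.6 × 53000 = 18500 + 5900 + 43500 + 31800 = 99700
EV(C) = 0.125 × 61000 + 0.75 × 117000 + 0.125 × 122000 = 7625 + 87750 + 15250 = 110625
Overall = 0.2 × 147200 + 0.3 × 99700 + 0.5 × 110625 = 29440 + 29910 + 55312.5 = 114662.5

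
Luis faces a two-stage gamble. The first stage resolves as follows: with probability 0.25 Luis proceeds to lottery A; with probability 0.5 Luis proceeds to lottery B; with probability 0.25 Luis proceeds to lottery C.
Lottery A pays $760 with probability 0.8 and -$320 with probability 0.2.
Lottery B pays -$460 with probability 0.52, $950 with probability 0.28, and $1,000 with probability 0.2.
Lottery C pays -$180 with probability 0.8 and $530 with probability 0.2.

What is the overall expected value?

$239.90

EV(A) = 0.8 × 760 + 0.2 × (-320) = 608 − 64 = 544
EV(B) = 0.52 × (-460) + 0.28 × 950 + 0.2 × 1000 = -239.2 + 266 + 200 = 226.8
EV(C) = 0.8 × (-180) + 0.2 × 530 = -144 + 106 = -38
Overall = 0.25 × 544 + 0.5 × 226.8 + 0.25 × (-38) = 136 + 113.4 − 9.5 = 239.9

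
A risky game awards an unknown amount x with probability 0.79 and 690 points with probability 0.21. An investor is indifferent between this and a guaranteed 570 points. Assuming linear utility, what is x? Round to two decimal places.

x = 538.10 points

0.79·x + 0.21·690 = 570
0.79·x = 570 − 144.9 = 425.1
x = 425.1 / 0.79 = 538.1013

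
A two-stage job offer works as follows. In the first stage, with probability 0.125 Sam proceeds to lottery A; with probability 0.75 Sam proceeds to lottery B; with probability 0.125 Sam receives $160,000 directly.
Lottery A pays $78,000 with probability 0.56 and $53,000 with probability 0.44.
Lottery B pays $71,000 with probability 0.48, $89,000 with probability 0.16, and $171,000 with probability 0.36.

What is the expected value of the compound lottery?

$110,785

EV(A) = 0.56 × 78000 + 0.44 × 53000 = 43680 + 23320 = 67000
EV(B) = 0.48 × 71000 + 0.16 × 89000 + 0.36 × 171000 = 34080 + 14240 + 61560 = 109880
Branch C: 160000 (certain)
Overall = 0.125 × 67000 + 0.75 × 109880 + 0.125 × 160000 = 8375 + 82410 + 20000 = 110785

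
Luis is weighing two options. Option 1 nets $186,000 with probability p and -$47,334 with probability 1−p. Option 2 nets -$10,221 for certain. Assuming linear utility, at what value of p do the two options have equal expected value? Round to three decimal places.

p = 0.159

p·186000 + (1−p)·(-47334) = -10221
233334p − 47334 = -10221
p = (-10221 + 47334) / 233334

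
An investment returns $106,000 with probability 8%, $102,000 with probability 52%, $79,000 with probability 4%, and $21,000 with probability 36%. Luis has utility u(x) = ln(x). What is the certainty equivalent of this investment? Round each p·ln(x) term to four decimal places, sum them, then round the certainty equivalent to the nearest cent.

E[u] = 0.08·ln(106000) + 0.52·ln(102000) + 0.04·ln(79000) + 0.36·ln(21000) = 0.9257 + 5.9970 + 0.4511 + 3.5828 = 10.9566
CE = e^10.9566 ≈ 57331.19

$57,331.19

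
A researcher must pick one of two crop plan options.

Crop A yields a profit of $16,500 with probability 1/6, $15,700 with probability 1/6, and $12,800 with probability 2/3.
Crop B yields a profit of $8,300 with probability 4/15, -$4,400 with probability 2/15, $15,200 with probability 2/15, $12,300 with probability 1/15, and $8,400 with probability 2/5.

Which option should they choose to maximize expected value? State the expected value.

Crop A = 1/6 × 16500 + 1/6 × 15700 + 2/3 × 12800 = 2750 + 2616.6667 + 8533.3333 = 13900
Crop B = 4/15 × 8300 + 2/15 × (-4400) + 2/15 × 15200 + 1/15 × 12300 + 2/5 × 8400 = 2213.3333 − 586.6667 + 2026.6667 + 820 + 3360 = 7833.3333

Crop A ($13,900)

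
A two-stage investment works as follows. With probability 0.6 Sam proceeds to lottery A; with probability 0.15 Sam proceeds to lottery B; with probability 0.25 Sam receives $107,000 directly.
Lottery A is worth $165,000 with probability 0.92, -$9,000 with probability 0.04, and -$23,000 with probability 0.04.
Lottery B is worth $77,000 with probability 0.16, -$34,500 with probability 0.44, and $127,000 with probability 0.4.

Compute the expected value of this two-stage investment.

EV(A) = 0.92 × 165000 + 0.04 × (-9000) + 0.04 × (-23000) = 151800 − 360 − 920 = 150520
EV(B) = 0.16 × 77000 + 0.44 × (-34500) + 0.4 × 127000 = 12320 − 15180 + 50800 = 47940
Branch C: 107000 (certain)
Overall = 0.6 × 150520 + 0.15 × 47940 + 0.25 × 107000 = 90312 + 7191 + 26750 = 124253

$124,253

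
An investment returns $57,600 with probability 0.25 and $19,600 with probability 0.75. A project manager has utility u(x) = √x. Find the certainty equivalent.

$27,225

E[u] = 0.25·√57600 + 0.75·√19600 = 0.25·240 + 0.75·140 = 165
CE = (165)² = 27225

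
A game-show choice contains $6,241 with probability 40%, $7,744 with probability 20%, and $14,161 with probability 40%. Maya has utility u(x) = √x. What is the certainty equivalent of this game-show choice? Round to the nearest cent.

E[u] = 0.4·√6241 + 0.2·√7744 + 0.4·√14161 = 0.4·79 + 0.2·88 + 0.4·119 = 96.8
CE = (96.8)² = 9370.24

$9,370.24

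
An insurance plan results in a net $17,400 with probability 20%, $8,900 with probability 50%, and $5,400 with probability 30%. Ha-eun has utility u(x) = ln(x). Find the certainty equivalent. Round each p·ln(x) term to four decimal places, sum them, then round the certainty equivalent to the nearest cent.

E[u] = 0.2·ln(17400) + 0.5·ln(8900) + 0.3·ln(5400) = 1.9528 + 4.5469 + 2.5782 = 9.0779
CE = e^9.0779 ≈ 8759.55

$8,759.55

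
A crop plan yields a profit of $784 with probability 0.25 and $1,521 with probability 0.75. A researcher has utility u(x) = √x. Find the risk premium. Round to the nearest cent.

$22.69

E[u] = 0.25·√784 + 0.75·√1521 = 0.25·28 + 0.75·39 = 36.25
CE = (36.25)² = 1314.0625
Risk premium = EV − CE = 1336.75 − 1314.0625 = 22.6875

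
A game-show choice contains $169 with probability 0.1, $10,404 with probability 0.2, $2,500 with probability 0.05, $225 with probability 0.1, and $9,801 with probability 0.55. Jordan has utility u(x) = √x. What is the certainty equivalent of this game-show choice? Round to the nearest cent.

E[u] = 0.1·√169 + 0.2·√10404 + 0.05·√2500 + 0.1·√225 + 0.55·√9801 = 0.1·13 + 0.2·102 + 0.05·50 + 0.1·15 + 0.55·99 = 80.15
CE = (80.15)² = 6424.0225

$6,424.02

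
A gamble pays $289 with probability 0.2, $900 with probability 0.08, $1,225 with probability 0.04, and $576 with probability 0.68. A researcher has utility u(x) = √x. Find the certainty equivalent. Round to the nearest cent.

$553.19

E[u] = 0.2·√289 + 0.08·√900 + 0.04·√1225 + 0.68·√576 = 0.2·17 + 0.08·30 + 0.04·35 + 0.68·24 = 23.52
CE = (23.52)² = 553.1904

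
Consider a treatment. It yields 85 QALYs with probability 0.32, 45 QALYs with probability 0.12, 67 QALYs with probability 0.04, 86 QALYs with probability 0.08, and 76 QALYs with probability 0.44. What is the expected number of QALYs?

EV = 0.32 × 85 + 0.12 × 45 + 0.04 × 67 + 0.08 × 86 + 0.44 × 76 = 27.2 + 5.4 + 2.68 + 6.88 + 33.44 = 75.6

75.6 QALYs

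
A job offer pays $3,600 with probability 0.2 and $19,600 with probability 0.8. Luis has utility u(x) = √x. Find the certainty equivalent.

$15,376

E[u] = 0.2·√3600 + 0.8·√19600 = 0.2·60 + 0.8·140 = 124
CE = (124)² = 15376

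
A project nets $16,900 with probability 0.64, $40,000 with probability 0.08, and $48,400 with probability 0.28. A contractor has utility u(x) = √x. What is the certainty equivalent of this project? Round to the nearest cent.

$25,856.64

E[u] = 0.64·√16900 + 0.08·√40000 + 0.28·√48400 = 0.64·130 + 0.08·200 + 0.28·220 = 160.8
CE = (160.8)² = 25856.64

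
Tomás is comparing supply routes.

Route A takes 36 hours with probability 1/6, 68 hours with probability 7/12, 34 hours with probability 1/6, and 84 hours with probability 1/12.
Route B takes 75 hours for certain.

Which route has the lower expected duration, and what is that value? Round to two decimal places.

Route A = 1/6 × 36 + 7/12 × 68 + 1/6 × 34 + 1/12 × 84 = 6 + 39.6667 + 5.6667 + 7 = 58.3333
Route B: 75 (certain)

Route A (58.33 hours)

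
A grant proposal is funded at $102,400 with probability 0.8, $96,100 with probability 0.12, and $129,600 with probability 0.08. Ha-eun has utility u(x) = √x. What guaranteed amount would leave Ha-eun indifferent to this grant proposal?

E[u] = 0.8·√102400 + 0.12·√96100 + 0.08·√129600 = 0.8·320 + 0.12·310 + 0.08·360 = 322
CE = (322)² = 103684

$103,684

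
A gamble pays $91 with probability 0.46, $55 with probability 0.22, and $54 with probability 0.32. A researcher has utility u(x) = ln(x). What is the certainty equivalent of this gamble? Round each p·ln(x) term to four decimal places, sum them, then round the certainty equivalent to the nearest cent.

$68.93

E[u] = 0.46·ln(91) + 0.22·ln(55) + 0.32·ln(54) = 2.0750 + 0.8816 + 1.2765 = 4.2331
CE = e^4.2331 ≈ 68.93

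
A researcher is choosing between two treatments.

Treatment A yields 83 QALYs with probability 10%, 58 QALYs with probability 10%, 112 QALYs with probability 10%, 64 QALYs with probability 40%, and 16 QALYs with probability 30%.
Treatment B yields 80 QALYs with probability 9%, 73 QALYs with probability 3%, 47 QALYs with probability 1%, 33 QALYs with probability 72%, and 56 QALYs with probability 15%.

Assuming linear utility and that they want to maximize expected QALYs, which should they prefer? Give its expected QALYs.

Treatment A = 0.1 × 83 + 0.1 × 58 + 0.1 × 112 + 0.4 × 64 + 0.3 × 16 = 8.3 + 5.8 + 11.2 + 25.6 + 4.8 = 55.7
Treatment B = 0.09 × 80 + 0.03 × 73 + 0.01 × 47 + 0.72 × 33 + 0.15 × 56 = 7.2 + 2.19 + 0.47 + 23.76 + 8.4 = 42.02

Treatment A (55.7 QALYs)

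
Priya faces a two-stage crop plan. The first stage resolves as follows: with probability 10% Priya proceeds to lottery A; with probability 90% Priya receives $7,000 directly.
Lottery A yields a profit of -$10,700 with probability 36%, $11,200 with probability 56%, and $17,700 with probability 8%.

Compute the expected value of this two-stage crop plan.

$6,683.60

EV(A) = 0.36 × (-10700) + 0.56 × 11200 + 0.08 × 17700 = -3852 + 6272 + 1416 = 3836
Branch B: 7000 (certain)
Overall = 0.1 × 3836 + 0.9 × 7000 = 383.6 + 6300 = 6683.6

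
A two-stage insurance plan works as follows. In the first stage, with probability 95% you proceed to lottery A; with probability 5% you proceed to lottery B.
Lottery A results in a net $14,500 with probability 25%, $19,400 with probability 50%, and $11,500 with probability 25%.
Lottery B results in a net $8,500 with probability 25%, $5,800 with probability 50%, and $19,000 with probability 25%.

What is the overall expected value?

EV(A) = 0.25 × 14500 + 0.5 × 19400 + 0.25 × 11500 = 3625 + 9700 + 2875 = 16200
EV(B) = 0.25 × 8500 + 0.5 × 5800 + 0.25 × 19000 = 2125 + 2900 + 4750 = 9775
Overall = 0.95 × 16200 + 0.05 × 9775 = 15390 + 488.75 = 15878.75

$15,878.75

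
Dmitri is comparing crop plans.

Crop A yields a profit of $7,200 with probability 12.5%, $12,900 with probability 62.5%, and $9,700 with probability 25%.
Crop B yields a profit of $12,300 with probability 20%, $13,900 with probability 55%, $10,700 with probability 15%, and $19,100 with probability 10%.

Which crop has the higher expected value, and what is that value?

Crop B ($13,620)

Crop A = 0.125 × 7200 + 0.625 × 12900 + 0.25 × 9700 = 900 + 8062.5 + 2425 = 11387.5
Crop B = 0.2 × 12300 + 0.55 × 13900 + 0.15 × 10700 + 0.1 × 19100 = 2460 + 7645 + 1605 + 1910 = 13620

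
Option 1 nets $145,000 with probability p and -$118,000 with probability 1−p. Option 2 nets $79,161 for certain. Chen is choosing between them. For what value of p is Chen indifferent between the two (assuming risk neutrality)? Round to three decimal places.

p·145000 + (1−p)·(-118000) = 79161
263000p − 118000 = 79161
p = (79161 + 118000) / 263000

p = 0.750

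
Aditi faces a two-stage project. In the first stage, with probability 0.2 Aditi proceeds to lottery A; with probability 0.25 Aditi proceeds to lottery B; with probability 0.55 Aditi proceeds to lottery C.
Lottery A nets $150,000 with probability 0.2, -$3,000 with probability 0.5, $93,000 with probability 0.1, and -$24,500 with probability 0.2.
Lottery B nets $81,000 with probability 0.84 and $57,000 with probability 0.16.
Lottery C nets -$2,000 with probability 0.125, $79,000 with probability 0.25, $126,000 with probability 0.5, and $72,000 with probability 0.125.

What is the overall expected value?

$76,195

EV(A) = 0.2 × 150000 + 0.5 × (-3000) + 0.1 × 93000 + 0.2 × (-24500) = 30000 − 1500 + 9300 − 4900 = 32900
EV(B) = 0.84 × 81000 + 0.16 × 57000 = 68040 + 9120 = 77160
EV(C) = 0.125 × (-2000) + 0.25 × 79000 + 0.5 × 126000 + 0.125 × 72000 = -250 + 19750 + 63000 + 9000 = 91500
Overall = 0.2 × 32900 + 0.25 × 77160 + 0.55 × 91500 = 6580 + 19290 + 50325 = 76195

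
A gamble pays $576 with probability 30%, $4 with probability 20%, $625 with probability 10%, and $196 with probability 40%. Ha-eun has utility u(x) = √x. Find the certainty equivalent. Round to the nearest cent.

E[u] = 0.3·√576 + 0.2·√4 + 0.1·√625 + 0.4·√196 = 0.3·24 + 0.2·2 + 0.1·25 + 0.4·14 = 15.7
CE = (15.7)² = 246.49

$246.49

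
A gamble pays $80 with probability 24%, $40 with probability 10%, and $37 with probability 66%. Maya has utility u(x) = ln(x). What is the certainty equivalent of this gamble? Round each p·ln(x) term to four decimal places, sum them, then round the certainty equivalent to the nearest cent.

$44.87

E[u] = 0.24·ln(80) + 0.1·ln(40) + 0.66·ln(37) = 1.0517 + 0.3689 + 2.3832 = 3.8038
CE = e^3.8038 ≈ 44.87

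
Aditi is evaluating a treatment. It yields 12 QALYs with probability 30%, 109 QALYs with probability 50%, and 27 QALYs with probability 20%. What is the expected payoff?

EV = 0.3 × 12 + 0.5 × 109 + 0.2 × 27 = 3.6 + 54.5 + 5.4 = 63.5

63.5 QALYs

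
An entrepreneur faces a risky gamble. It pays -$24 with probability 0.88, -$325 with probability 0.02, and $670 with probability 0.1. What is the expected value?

EV = 0.88 × (-24) + 0.02 × (-325) + 0.1 × 670 = -21.12 − 6.5 + 67 = 39.38

$39.38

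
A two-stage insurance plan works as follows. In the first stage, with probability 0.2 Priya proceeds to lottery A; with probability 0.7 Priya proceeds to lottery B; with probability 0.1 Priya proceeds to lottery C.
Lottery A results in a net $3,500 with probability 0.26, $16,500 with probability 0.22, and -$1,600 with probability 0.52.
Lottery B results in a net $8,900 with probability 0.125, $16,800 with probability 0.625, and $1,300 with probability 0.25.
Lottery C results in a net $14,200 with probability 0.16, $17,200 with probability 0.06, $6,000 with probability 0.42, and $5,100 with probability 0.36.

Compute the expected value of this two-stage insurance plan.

EV(A) = 0.26 × 3500 + 0.22 × 16500 + 0.52 × (-1600) = 910 + 3630 − 832 = 3708
EV(B) = 0.125 × 8900 + 0.625 × 16800 + 0.25 × 1300 = 1112.5 + 10500 + 325 = 11937.5
EV(C) = 0.16 × 14200 + 0.06 × 17200 + 0.42 × 6000 + 0.36 × 5100 = 2272 + 1032 + 2520 + 1836 = 7660
Overall = 0.2 × 3708 + 0.7 × 11937.5 + 0.1 × 7660 = 741.6 + 8356.25 + 766 = 9863.85

$9,863.85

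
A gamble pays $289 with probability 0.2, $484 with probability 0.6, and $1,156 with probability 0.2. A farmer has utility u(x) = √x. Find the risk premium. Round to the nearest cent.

$31.84

E[u] = 0.2·√289 + 0.6·√484 + 0.2·√1156 = 0.2·17 + 0.6·22 + 0.2·34 = 23.4
CE = (23.4)² = 547.56
Risk premium = EV − CE = 579.4 − 547.56 = 31.84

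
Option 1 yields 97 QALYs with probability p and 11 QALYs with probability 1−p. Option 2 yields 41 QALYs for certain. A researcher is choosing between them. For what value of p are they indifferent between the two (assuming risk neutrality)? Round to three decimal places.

p = 0.349

p·97 + (1−p)·11 = 41
86p + 11 = 41
p = (41 − 11) / 86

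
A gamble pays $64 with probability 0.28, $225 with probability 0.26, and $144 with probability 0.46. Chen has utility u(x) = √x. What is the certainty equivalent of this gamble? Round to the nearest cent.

E[u] = 0.28·√64 + 0.26·√225 + 0.46·√144 = 0.28·8 + 0.26·15 + 0.46·12 = 11.66
CE = (11.66)² = 135.9556

$135.96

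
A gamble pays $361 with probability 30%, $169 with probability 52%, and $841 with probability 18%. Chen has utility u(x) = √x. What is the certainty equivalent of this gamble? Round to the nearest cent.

$312.58

E[u] = 0.3·√361 + 0.52·√169 + 0.18·√841 = 0.3·19 + 0.52·13 + 0.18·29 = 17.68
CE = (17.68)² = 312.5824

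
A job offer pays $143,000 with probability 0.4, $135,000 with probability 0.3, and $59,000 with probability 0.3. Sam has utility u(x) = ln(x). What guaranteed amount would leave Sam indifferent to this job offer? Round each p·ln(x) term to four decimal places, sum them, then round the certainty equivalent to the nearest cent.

E[u] = 0.4·ln(143000) + 0.3·ln(135000) + 0.3·ln(59000) = 4.7482 + 3.5439 + 3.2956 = 11.5877
CE = e^11.5877 ≈ 107764.12

$107,764.12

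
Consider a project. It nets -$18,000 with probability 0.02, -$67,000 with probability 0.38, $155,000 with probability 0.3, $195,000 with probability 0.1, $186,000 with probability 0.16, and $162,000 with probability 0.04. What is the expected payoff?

$76,420

EV = 0.02 × (-18000) + 0.38 × (-67000) + 0.3 × 155000 + 0.1 × 195000 + 0.16 × 186000 + 0.04 × 162000 = -360 − 25460 + 46500 + 19500 + 29760 + 6480 = 76420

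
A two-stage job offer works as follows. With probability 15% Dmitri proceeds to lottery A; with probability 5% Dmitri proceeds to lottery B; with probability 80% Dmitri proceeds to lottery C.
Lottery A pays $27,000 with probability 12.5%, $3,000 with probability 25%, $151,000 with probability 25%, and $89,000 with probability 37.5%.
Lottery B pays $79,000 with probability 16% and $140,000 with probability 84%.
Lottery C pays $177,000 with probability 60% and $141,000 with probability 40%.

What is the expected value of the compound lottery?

EV(A) = 0.125 × 27000 + 0.25 × 3000 + 0.25 × 151000 + 0.375 × 89000 = 3375 + 750 + 37750 + 33375 = 75250
EV(B) = 0.16 × 79000 + 0.84 × 140000 = 12640 + 117600 = 130240
EV(C) = 0.6 × 177000 + 0.4 × 141000 = 106200 + 56400 = 162600
Overall = 0.15 × 75250 + 0.05 × 130240 + 0.8 × 162600 = 11287.5 + 6512 + 130080 = 147879.5

$147,879.50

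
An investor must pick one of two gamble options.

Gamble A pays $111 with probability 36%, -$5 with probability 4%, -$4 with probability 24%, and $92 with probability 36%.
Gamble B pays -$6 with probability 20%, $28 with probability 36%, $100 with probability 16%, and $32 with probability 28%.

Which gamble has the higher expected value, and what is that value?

Gamble A ($71.92)

Gamble A = 0.36 × 111 + 0.04 × (-5) + 0.24 × (-4) + 0.36 × 92 = 39.96 − 0.2 − 0.96 + 33.12 = 71.92
Gamble B = 0.2 × (-6) + 0.36 × 28 + 0.16 × 100 + 0.28 × 32 = -1.2 + 10.08 + 16 + 8.96 = 33.84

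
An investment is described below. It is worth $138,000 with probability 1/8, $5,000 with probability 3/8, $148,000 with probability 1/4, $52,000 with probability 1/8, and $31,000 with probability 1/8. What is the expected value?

EV = 1/8 × 138000 + 3/8 × 5000 + 1/4 × 148000 + 1/8 × 52000 + 1/8 × 31000 = 17250 + 1875 + 37000 + 6500 + 3875 = 66500

$66,500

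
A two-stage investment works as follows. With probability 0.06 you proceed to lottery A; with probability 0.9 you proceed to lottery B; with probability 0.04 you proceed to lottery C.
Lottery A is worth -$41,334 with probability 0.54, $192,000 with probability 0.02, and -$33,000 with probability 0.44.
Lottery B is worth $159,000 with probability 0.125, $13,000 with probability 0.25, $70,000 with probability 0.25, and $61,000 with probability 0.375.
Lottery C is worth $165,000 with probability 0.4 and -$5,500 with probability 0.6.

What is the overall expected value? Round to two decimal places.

EV(A) = 0.54 × (-41334) + 0.02 × 192000 + 0.44 × (-33000) = -22320.36 + 3840 − 14520 = -33000.36
EV(B) = 0.125 × 159000 + 0.25 × 13000 + 0.25 × 70000 + 0.375 × 61000 = 19875 + 3250 + 17500 + 22875 = 63500
EV(C) = 0.4 × 165000 + 0.6 × (-5500) = 66000 − 3300 = 62700
Overall = 0.06 × (-33000.36) + 0.9 × 63500 + 0.04 × 62700 = -1980.0216 + 57150 + 2508 = 57677.9784

$57,677.98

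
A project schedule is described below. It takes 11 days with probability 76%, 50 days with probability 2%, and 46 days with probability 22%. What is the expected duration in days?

EV = 0.76 × 11 + 0.02 × 50 + 0.22 × 46 = 8.36 + 1 + 10.12 = 19.48

19.48 days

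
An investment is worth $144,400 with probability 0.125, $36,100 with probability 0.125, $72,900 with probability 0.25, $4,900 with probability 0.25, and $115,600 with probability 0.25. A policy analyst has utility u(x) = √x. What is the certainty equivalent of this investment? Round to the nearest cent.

$58,201.56

E[u] = 0.125·√144400 + 0.125·√36100 + 0.25·√72900 + 0.25·√4900 + 0.25·√115600 = 0.125·380 + 0.125·190 + 0.25·270 + 0.25·70 + 0.25·340 = 241.25
CE = (241.25)² = 58201.5625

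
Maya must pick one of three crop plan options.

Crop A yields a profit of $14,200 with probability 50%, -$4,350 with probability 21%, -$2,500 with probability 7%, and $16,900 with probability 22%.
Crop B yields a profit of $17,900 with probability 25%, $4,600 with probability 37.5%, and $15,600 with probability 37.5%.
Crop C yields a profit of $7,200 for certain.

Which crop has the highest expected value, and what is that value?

Crop A = 0.5 × 14200 + 0.21 × (-4350) + 0.07 × (-2500) + 0.22 × 16900 = 7100 − 913.5 − 175 + 3718 = 9729.5
Crop B = 0.25 × 17900 + 0.375 × 4600 + 0.375 × 15600 = 4475 + 1725 + 5850 = 12050
Crop C: 7200 (certain)

Crop B ($12,050)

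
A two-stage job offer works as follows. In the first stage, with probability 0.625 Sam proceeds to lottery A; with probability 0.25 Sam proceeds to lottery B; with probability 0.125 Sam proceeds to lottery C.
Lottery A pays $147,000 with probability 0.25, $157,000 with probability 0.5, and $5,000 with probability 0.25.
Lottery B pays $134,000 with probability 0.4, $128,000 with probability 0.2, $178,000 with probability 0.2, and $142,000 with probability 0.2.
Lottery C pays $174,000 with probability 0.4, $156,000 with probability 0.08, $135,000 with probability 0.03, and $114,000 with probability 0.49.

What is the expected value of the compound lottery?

EV(A) = 0.25 × 147000 + 0.5 × 157000 + 0.25 × 5000 = 36750 + 78500 + 1250 = 116500
EV(B) = 0.4 × 134000 + 0.2 × 128000 + 0.2 × 178000 + 0.2 × 142000 = 53600 + 25600 + 35600 + 28400 = 143200
EV(C) = 0.4 × 174000 + 0.08 × 156000 + 0.03 × 135000 + 0.49 × 114000 = 69600 + 12480 + 4050 + 55860 = 141990
Overall = 0.625 × 116500 + 0.25 × 143200 + 0.125 × 141990 = 72812.5 + 35800 + 17748.75 = 126361.25

$126,361.25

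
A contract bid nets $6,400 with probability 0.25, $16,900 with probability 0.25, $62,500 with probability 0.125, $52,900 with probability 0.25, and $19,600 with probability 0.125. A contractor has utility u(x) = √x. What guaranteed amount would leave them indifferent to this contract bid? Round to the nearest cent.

E[u] = 0.25·√6400 + 0.25·√16900 + 0.125·√62500 + 0.25·√52900 + 0.125·√19600 = 0.25·80 + 0.25·130 + 0.125·250 + 0.25·230 + 0.125·140 = 158.75
CE = (158.75)² = 25201.5625

$25,201.56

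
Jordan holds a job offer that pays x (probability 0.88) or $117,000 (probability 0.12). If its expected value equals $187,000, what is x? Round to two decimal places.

x = $196,545.45

0.88·x + 0.12·117000 = 187000
0.88·x = 187000 − 14040 = 172960
x = 172960 / 0.88 = 196545.4545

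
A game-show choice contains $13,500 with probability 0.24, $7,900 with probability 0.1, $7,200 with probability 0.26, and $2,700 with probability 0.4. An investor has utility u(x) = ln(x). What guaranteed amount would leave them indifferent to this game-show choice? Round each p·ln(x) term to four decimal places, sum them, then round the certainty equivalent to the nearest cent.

E[u] = 0.24·ln(13500) + 0.1·ln(7900) + 0.26·ln(7200) + 0.4·ln(2700) = 2.2825 + 0.8975 + 2.3093 + 3.1604 = 8.6497
CE = e^8.6497 ≈ 5708.43

$5,708.43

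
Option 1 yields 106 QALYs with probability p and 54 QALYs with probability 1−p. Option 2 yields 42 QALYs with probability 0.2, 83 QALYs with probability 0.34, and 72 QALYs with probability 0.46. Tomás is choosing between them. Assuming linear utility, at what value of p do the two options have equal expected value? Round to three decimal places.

EV(Option 2) = 0.2 × 42 + 0.34 × 83 + 0.46 × 72 = 8.4 + 28.22 + 33.12 = 69.74
p·106 + (1−p)·54 = 69.74
52p + 54 = 69.74
p = (69.74 − 54) / 52

p = 0.303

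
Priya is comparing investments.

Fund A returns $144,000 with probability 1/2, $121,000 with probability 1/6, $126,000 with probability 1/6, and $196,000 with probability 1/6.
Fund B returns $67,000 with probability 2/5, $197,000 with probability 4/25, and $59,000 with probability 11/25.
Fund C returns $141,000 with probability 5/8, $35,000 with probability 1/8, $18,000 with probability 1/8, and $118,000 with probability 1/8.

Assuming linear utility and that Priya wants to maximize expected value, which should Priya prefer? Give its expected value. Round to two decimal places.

Fund A ($145,833.33)

Fund A = 1/2 × 144000 + 1/6 × 121000 + 1/6 × 126000 + 1/6 × 196000 = 72000 + 20166.6667 + 21000 + 32666.6667 = 145833.3333
Fund B = 2/5 × 67000 + 4/25 × 197000 + 11/25 × 59000 = 26800 + 31520 + 25960 = 84280
Fund C = 5/8 × 141000 + 1/8 × 35000 + 1/8 × 18000 + 1/8 × 118000 = 88125 + 4375 + 2250 + 14750 = 109500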